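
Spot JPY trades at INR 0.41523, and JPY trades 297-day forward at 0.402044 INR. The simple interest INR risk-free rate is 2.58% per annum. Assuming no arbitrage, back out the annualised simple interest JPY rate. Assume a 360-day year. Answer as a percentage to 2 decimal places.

6.64%

T = 297/360 years.
F/S = 0.402044/0.41523 = 0.9682441 = (growth of INR) / (growth of JPY).
INR growth factor: 1 + 0.0258×297/360 = 1.021285.
Hence g_JPY = 1.0547805.
(1.0547805 − 1)/T = 0.066401, i.e. 6.64%.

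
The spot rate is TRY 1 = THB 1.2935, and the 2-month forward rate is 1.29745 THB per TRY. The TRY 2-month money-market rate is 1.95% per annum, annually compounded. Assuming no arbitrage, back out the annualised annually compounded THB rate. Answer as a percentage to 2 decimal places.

3.83%

T = 2/12 years.
CIP gives F = S · g_THB/g_TRY, so g_THB/g_TRY = 1.29745/1.2935 = 1.0030537.
TRY growth factor: (1 + 0.0195)^(2/12) = 1.0032239.
Hence g_THB = 1.0062874.
Annualise: 1.0062874^(12/2) − 1 = 0.038322 = 3.83%.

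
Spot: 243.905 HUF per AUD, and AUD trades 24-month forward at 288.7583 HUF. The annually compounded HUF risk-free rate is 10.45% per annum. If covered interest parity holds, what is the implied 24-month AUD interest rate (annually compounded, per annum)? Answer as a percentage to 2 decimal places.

T = 2 years.
By CIP, F/S equals the HUF-to-AUD growth ratio: 288.7583/243.905 = 1.1838966.
HUF growth factor: (1 + 0.1045)^2 = 1.2199203.
That pins the AUD growth at 1.0304281.
Annualise: 1.0304281^(1/2) − 1 = 0.015100 = 1.51%.

1.51%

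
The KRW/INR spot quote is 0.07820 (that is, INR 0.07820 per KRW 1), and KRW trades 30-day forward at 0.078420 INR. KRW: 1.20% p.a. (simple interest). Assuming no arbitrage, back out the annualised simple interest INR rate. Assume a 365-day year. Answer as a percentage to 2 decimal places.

T = 30/365 years.
F/S = 0.07842/0.0782 = 1.0028133 = (growth of INR) / (growth of KRW).
The KRW side grows by 1 + 0.0120×30/365 = 1.0009863.
Hence g_INR = 1.0038024.
r = (1.0038024 − 1)/(30/365) = 0.046263 → 4.63%.

4.63%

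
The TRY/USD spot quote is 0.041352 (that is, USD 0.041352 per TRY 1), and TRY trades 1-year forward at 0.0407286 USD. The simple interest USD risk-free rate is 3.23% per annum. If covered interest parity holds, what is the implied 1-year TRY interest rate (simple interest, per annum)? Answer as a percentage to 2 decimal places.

4.81%

T = 1 year.
CIP gives F = S · g_USD/g_TRY, so g_USD/g_TRY = 0.0407286/0.041352 = 0.9849246.
The USD side grows by 1 + 0.0323×1 = 1.032300.
So the TRY growth factor = 1.0481005.
r = (1.0481005 − 1)/1 = 0.048101 → 4.81%.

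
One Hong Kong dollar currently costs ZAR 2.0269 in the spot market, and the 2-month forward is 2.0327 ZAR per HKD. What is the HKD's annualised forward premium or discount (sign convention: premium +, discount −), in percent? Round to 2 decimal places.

T = 2/12 years.
HKD trades forward at +0.28615% vs spot over the period.
Per annum: 0.0028615 / (2/12) = 0.017169 = 1.72%.

+1.72%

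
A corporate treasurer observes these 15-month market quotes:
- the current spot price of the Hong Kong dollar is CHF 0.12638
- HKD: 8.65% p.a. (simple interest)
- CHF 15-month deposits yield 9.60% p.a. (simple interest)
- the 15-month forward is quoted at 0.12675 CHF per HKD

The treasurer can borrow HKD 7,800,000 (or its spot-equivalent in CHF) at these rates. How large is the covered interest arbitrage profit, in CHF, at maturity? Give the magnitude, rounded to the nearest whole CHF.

CHF 8,508

T = 15/12 years.
Invest the HKD and cover forward: 7,800,000 × 1.108125 × 0.12675 = CHF 1,095,547.78.
Convert at spot and invest in CHF: 7,800,000 × 0.12638 × 1.120000 = CHF 1,104,055.68.
The quoted forward undervalues HKD, so borrow HKD, convert to CHF at spot, deposit the CHF at 9.60%, and buy HKD forward at 0.12675 to cover the loan.
Arbitrage profit = |1,095,547.78 − 1,104,055.68| = CHF 8,508.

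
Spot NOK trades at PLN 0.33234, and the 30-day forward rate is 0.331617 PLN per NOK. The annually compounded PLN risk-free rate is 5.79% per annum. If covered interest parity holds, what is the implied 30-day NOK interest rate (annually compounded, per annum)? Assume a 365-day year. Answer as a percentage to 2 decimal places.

8.63%

T = 30/365 years.
CIP gives F = S · g_PLN/g_NOK, so g_PLN/g_NOK = 0.331617/0.33234 = 0.9978245.
The PLN side grows by (1 + 0.0579)^(30/365) = 1.0046369.
So the NOK growth factor = 1.0068273.
r = 1.0068273^(365/30) − 1 = 0.086306 → 8.63%.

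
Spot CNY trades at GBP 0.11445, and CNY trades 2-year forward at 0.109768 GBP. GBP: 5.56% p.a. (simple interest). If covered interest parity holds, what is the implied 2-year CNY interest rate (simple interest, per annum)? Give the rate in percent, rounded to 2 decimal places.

7.93%

T = 2 years.
By CIP, F/S equals the GBP-to-CNY growth ratio: 0.109768/0.11445 = 0.9590913.
GBP growth factor: 1 + 0.0556×2 = 1.111200.
That pins the CNY growth at 1.1585967.
(1.1585967 − 1)/T = 0.079298, i.e. 7.93%.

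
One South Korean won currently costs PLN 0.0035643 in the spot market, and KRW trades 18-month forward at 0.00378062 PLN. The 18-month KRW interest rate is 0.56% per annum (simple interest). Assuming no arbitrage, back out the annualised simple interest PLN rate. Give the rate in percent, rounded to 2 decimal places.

4.64%

T = 18/12 years.
By CIP, F/S equals the PLN-to-KRW growth ratio: 0.00378062/0.0035643 = 1.0606907.
The KRW side grows by 1 + 0.0056×18/12 = 1.008400.
So the PLN growth factor = 1.0696005.
(1.0696005 − 1)/T = 0.046400, i.e. 4.64%.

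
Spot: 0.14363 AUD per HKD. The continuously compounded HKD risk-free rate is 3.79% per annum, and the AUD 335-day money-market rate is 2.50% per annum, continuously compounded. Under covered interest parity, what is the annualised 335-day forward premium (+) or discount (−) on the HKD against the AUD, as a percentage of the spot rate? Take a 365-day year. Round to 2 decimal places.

T = 335/365 years.
F = S · g_AUD/g_HKD = 0.14363 × 1.0232105/1.035397 = 0.14193949.
(F − S)/S ÷ T = (0.14193949 − 0.14363)/0.14363/(335/365) = -0.012824 → -1.28%.

-1.28%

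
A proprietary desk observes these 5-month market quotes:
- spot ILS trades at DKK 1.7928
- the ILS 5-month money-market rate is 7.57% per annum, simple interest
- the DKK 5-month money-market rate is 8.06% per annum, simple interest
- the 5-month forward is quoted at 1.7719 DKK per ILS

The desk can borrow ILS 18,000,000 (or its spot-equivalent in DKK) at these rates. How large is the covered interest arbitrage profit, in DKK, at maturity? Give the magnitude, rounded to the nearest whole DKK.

T = 5/12 years.
Invest the ILS and cover forward: 18,000,000 × 1.0315416667 × 1.7719 = DKK 32,900,196.23.
Convert at spot and invest in DKK: 18,000,000 × 1.7928 × 1.0335833333 = DKK 33,354,147.60.
The quoted forward undervalues ILS, so borrow ILS, convert to DKK at spot, deposit the DKK at 8.06%, and buy ILS forward at 1.7719 to cover the loan.
The gap between the two covered legs is DKK 453,951.

DKK 453,951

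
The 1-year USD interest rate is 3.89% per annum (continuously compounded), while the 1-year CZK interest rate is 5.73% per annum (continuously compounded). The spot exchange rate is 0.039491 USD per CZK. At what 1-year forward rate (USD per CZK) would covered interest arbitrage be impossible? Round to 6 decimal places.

0.038771

T = 1 year.
USD accumulates by e^(0.0389×1) = 1.0396665.
CZK growth factor: e^(0.0573×1) = 1.0589735.
CIP: F = S · (grow USD)/(grow CZK) = 0.039491 × 1.0396665/1.0589735 = 0.03877101 USD per CZK.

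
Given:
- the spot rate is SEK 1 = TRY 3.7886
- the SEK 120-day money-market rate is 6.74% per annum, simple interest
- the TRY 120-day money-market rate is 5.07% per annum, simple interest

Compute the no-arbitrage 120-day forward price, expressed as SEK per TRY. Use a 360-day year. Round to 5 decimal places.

T = 120/360 years.
TRY growth factor: 1 + 0.0507×120/360 = 1.016900.
Growth of 1 SEK over T: 1 + 0.0674×120/360 = 1.0224667.
CIP: F = S · (grow TRY)/(grow SEK) = 3.7886 × 1.016900/1.0224667 = 3.767973 TRY per SEK.
Quoted the other way: 1/3.767973 = 0.26539 SEK per TRY.

0.26539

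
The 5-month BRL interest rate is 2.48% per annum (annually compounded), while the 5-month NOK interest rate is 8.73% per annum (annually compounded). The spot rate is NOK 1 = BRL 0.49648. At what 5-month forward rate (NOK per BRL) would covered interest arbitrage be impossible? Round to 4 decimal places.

2.0645

T = 5/12 years.
Growth of 1 BRL over T: (1 + 0.0248)^(5/12) = 1.0102596.
Growth of 1 NOK over T: (1 + 0.0873)^(5/12) = 1.0354892.
CIP: F = S · (grow BRL)/(grow NOK) = 0.49648 × 1.0102596/1.0354892 = 0.4843833 BRL per NOK.
Invert for NOK per BRL: 1 / 0.4843833 = 2.0645.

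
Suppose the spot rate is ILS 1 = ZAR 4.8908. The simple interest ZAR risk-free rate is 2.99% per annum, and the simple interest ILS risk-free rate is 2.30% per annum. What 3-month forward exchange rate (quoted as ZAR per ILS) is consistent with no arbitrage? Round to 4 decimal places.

4.8992

T = 3/12 years.
Growth of 1 ZAR over T: 1 + 0.0299×3/12 = 1.007475.
ILS accumulates by 1 + 0.0230×3/12 = 1.005750.
Forward (ZAR per ILS) = 4.8908 × 1.007475 / 1.005750 = 4.899188.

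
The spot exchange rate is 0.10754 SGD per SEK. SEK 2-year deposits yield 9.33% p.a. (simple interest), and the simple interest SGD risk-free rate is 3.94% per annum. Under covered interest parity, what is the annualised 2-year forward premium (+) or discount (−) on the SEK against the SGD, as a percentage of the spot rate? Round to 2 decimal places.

-4.54%

T = 2 years.
F = S · g_SGD/g_SEK = 0.10754 × 1.078800/1.186600 = 0.09777023.
Annualised premium = (F − S)/S × (1/T) = (0.09777023 − 0.10754)/0.10754 ÷ 2 = -4.54%.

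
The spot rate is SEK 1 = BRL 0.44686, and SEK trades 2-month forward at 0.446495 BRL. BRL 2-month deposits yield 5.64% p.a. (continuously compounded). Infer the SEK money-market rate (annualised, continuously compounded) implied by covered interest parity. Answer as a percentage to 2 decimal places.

6.13%

T = 2/12 years.
By CIP, F/S equals the BRL-to-SEK growth ratio: 0.446495/0.44686 = 0.9991832.
BRL growth factor: e^(0.0564×2/12) = 1.0094443.
Hence g_SEK = 1.0102695.
r = ln(1.0102695)/(2/12) = 0.061303 → 6.13%.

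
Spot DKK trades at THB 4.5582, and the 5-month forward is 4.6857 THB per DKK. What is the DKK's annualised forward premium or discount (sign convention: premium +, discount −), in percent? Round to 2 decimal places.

T = 5/12 years.
(F − S)/S = (4.6857 − 4.5582)/4.5582 = 0.0279716.
×(1/T) gives 6.71% p.a.

+6.71%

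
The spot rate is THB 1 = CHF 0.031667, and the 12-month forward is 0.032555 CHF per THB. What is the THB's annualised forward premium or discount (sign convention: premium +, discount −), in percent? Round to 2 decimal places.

T = 1 year.
THB trades forward at +2.80418% vs spot over the period.
×(1/T) gives 2.80% p.a.

+2.80%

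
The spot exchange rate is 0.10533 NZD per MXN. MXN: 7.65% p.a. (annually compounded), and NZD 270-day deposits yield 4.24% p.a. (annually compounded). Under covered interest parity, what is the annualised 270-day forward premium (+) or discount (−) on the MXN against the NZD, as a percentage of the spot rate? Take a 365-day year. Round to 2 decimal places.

T = 270/365 years.
No-arbitrage forward: 0.10533 × 1.0311943 / 1.056043 = 0.10285158 NZD/MXN.
Annualised premium = (F − S)/S × (1/T) = (0.10285158 − 0.10533)/0.10533 ÷ (270/365) = -3.18%.

-3.18%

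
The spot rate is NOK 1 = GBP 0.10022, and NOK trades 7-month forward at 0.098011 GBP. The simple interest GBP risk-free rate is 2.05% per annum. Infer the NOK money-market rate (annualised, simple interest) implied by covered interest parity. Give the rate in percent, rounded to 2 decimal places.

5.96%

T = 7/12 years.
F/S = 0.098011/0.10022 = 0.9779585 = (growth of GBP) / (growth of NOK).
The GBP side grows by 1 + 0.0205×7/12 = 1.0119583.
So the NOK growth factor = 1.0347661.
r = (1.0347661 − 1)/(7/12) = 0.059599 → 5.96%.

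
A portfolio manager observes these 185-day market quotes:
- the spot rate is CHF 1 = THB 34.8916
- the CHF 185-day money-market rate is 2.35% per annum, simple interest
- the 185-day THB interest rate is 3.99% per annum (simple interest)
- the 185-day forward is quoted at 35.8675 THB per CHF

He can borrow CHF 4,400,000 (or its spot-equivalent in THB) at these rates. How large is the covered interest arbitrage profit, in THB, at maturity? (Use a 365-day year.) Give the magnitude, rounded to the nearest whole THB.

T = 185/365 years.
Keep in CHF, deliver into the forward: 4,400,000·1.0119109589·35.8675 = THB 159,696,751.80.
Swap to THB now, deposit: 4,400,000·34.8916·1.02022328767 = THB 156,627,780.60.
The quoted forward overvalues CHF, so borrow THB, buy CHF at spot, deposit the CHF at 2.35%, and sell the proceeds forward at 35.8675.
Arbitrage profit = |159,696,751.80 − 156,627,780.60| = THB 3,068,971.

THB 3,068,971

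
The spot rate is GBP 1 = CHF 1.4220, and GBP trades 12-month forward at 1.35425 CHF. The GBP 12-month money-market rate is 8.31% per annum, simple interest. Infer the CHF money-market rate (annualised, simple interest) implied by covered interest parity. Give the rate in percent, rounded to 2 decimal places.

3.15%

T = 1 year.
F/S = 1.35425/1.422 = 0.9523558 = (growth of CHF) / (growth of GBP).
GBP growth factor: 1 + 0.0831×1 = 1.083100.
So the CHF growth factor = 1.0314966.
(1.0314966 − 1)/T = 0.031497, i.e. 3.15%.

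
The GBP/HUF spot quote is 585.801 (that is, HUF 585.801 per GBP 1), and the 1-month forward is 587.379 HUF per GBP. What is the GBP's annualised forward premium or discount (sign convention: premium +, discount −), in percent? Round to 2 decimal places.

T = 1/12 years.
Period premium: (587.379 − 585.801)/585.801 = 0.0026937.
×(1/T) gives 3.23% p.a.

+3.23%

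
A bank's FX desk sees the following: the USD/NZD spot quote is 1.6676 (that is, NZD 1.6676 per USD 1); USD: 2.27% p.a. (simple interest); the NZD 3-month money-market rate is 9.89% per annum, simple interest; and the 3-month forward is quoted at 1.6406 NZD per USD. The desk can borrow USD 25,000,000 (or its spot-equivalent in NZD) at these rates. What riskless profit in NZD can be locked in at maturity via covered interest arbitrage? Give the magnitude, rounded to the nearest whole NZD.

T = 3/12 years.
Route A — deposit USD, sell forward: 25,000,000 × 1.005675 × 1.6406 = NZD 41,247,760.13.
Route B — convert at spot, deposit NZD: 25,000,000 × 1.6676 × 1.024725 = NZD 42,720,785.25.
The quoted forward undervalues USD, so borrow USD, convert to NZD at spot, deposit the NZD at 9.89%, and buy USD forward at 1.6406 to cover the loan.
Profit = 42,720,785.25 − 41,247,760.13 = NZD 1,473,025.

NZD 1,473,025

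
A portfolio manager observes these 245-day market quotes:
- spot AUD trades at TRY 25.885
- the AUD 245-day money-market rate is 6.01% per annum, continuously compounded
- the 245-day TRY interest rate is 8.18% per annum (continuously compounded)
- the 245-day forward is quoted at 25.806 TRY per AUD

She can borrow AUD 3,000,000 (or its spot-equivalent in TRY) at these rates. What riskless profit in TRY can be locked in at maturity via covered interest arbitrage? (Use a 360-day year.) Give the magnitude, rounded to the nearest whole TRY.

TRY 1,450,452

T = 245/360 years.
Invest the AUD and cover forward: 3,000,000 × 1.0417493724 × 25.806 = TRY 80,650,152.91.
Convert at spot and invest in TRY: 3,000,000 × 25.885 × 1.0572481467 = TRY 82,100,604.83.
The quoted forward undervalues AUD, so borrow AUD, convert to TRY at spot, deposit the TRY at 8.18%, and buy AUD forward at 25.806 to cover the loan.
Profit = 82,100,604.83 − 80,650,152.91 = TRY 1,450,452.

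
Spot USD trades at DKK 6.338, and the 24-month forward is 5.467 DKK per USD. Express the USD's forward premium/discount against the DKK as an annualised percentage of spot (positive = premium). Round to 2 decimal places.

T = 2 years.
Period premium: (5.467 − 6.338)/6.338 = -0.1374251.
×(1/T) gives -6.87% p.a.

-6.87%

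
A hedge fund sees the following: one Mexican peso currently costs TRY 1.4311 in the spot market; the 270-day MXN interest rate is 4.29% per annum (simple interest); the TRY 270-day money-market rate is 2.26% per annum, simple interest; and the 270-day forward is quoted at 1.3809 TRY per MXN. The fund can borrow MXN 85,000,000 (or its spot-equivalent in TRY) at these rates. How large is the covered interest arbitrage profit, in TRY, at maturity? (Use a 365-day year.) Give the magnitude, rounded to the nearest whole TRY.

T = 270/365 years.
Invest the MXN and cover forward: 85,000,000 × 1.03173424658 × 1.3809 = TRY 121,101,354.79.
Convert at spot and invest in TRY: 85,000,000 × 1.4311 × 1.01671780822 = TRY 123,677,112.70.
The quoted forward undervalues MXN, so borrow MXN, convert to TRY at spot, deposit the TRY at 2.26%, and buy MXN forward at 1.3809 to cover the loan.
The gap between the two covered legs is TRY 2,575,758.

TRY 2,575,758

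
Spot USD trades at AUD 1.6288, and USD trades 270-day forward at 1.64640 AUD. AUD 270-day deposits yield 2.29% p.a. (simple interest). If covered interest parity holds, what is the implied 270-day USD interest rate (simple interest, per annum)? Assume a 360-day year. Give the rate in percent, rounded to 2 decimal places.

0.84%

T = 270/360 years.
By CIP, F/S equals the AUD-to-USD growth ratio: 1.6464/1.6288 = 1.0108055.
AUD growth factor: 1 + 0.0229×270/360 = 1.017175.
Hence g_USD = 1.0063014.
r = (1.0063014 − 1)/(270/360) = 0.008402 → 0.84%.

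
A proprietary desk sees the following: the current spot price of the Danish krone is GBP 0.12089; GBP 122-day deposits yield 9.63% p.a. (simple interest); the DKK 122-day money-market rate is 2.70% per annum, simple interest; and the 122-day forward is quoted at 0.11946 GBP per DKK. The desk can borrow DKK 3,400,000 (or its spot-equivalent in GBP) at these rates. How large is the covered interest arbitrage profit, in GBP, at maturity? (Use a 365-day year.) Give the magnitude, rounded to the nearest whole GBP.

GBP 14,427

T = 122/365 years.
Keep in DKK, deliver into the forward: 3,400,000·1.00902466·0.11946 = GBP 409,829.49.
Swap to GBP now, deposit: 3,400,000·0.12089·1.03218795 = GBP 424,256.08.
The quoted forward undervalues DKK, so borrow DKK, convert to GBP at spot, deposit the GBP at 9.63%, and buy DKK forward at 0.11946 to cover the loan.
The gap between the two covered legs is GBP 14,427.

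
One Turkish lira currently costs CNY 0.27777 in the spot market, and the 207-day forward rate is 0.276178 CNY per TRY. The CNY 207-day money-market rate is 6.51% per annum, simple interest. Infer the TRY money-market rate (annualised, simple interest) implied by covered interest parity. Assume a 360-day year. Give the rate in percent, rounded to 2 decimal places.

T = 207/360 years.
CIP gives F = S · g_CNY/g_TRY, so g_CNY/g_TRY = 0.276178/0.27777 = 0.9942686.
CNY growth factor: 1 + 0.0651×207/360 = 1.0374325.
That pins the TRY growth at 1.0434127.
r = (1.0434127 − 1)/(207/360) = 0.075500 → 7.55%.

7.55%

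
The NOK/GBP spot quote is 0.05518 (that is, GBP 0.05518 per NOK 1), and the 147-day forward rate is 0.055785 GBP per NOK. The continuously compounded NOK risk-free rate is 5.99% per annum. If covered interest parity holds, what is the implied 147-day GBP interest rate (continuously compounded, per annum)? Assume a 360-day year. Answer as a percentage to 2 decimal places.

T = 147/360 years.
CIP gives F = S · g_GBP/g_NOK, so g_GBP/g_NOK = 0.055785/0.05518 = 1.0109641.
The NOK side grows by e^(0.0599×147/360) = 1.0247607.
That pins the GBP growth at 1.0359963.
r = ln(1.0359963)/(147/360) = 0.086605 → 8.66%.

8.66%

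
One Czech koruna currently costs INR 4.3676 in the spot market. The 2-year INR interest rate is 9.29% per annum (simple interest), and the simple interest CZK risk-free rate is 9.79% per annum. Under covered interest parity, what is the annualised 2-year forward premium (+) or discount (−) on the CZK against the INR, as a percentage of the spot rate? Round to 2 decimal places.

-0.42%

T = 2 years.
CIP forward (INR per CZK) = 4.3676 × 1.185800/1.195800 = 4.3310755.
Annualised premium = (F − S)/S × (1/T) = (4.3310755 − 4.3676)/4.3676 ÷ 2 = -0.42%.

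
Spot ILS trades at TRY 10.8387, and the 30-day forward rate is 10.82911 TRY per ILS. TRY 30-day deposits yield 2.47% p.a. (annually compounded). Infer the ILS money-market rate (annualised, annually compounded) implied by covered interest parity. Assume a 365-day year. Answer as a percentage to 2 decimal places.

3.58%

T = 30/365 years.
CIP gives F = S · g_TRY/g_ILS, so g_TRY/g_ILS = 10.82911/10.8387 = 0.9991152.
The TRY side grows by (1 + 0.0247)^(30/365) = 1.0020075.
Hence g_ILS = 1.0028949.
r = 1.0028949^(365/30) − 1 = 0.035796 → 3.58%.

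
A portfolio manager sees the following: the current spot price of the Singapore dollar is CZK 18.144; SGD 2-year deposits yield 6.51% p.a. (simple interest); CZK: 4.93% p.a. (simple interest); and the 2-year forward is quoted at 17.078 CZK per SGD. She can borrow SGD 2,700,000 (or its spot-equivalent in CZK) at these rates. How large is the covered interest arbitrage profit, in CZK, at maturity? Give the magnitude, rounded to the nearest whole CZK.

CZK 1,704,896

T = 2 years.
Route A — deposit SGD, sell forward: 2,700,000 × 1.130200 × 17.078 = CZK 52,114,200.12.
Route B — convert at spot, deposit CZK: 2,700,000 × 18.144 × 1.098600 = CZK 53,819,095.68.
The quoted forward undervalues SGD, so borrow SGD, convert to CZK at spot, deposit the CZK at 4.93%, and buy SGD forward at 17.078 to cover the loan.
Arbitrage profit = |52,114,200.12 − 53,819,095.68| = CZK 1,704,896.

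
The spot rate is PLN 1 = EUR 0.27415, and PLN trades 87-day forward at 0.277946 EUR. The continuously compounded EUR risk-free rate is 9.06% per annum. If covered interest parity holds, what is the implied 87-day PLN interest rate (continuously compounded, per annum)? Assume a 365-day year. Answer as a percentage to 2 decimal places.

3.29%

T = 87/365 years.
CIP gives F = S · g_EUR/g_PLN, so g_EUR/g_PLN = 0.277946/0.27415 = 1.0138464.
EUR growth factor: e^(0.0906×87/365) = 1.0218299.
So the PLN growth factor = 1.0078745.
r = ln(1.0078745)/(87/365) = 0.032907 → 3.29%.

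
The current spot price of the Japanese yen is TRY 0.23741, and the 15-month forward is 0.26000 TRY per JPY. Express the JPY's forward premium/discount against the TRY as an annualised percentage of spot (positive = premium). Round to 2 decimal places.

T = 15/12 years.
JPY trades forward at +9.51518% vs spot over the period.
Per annum: 0.0951518 / (15/12) = 0.076121 = 7.61%.

+7.61%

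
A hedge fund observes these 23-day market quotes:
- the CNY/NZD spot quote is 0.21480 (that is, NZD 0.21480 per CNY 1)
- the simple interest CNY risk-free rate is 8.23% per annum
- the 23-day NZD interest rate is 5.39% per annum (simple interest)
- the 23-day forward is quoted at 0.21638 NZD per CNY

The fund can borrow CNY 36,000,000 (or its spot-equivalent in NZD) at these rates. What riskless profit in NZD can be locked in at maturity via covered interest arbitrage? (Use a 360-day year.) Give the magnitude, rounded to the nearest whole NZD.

NZD 71,210

T = 23/360 years.
Invest the CNY and cover forward: 36,000,000 × 1.005258056 × 0.21638 = NZD 7,830,638.57.
Convert at spot and invest in NZD: 36,000,000 × 0.21480 × 1.003443611 = NZD 7,759,428.76.
The quoted forward overvalues CNY, so borrow NZD, buy CNY at spot, deposit the CNY at 8.23%, and sell the proceeds forward at 0.21638.
Profit = 7,830,638.57 − 7,759,428.76 = NZD 71,210.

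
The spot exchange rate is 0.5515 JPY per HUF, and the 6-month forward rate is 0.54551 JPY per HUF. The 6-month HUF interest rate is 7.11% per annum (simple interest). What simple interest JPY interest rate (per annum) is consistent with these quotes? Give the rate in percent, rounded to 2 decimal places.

T = 6/12 years.
CIP gives F = S · g_JPY/g_HUF, so g_JPY/g_HUF = 0.54551/0.5515 = 0.9891387.
The HUF side grows by 1 + 0.0711×6/12 = 1.035550.
That pins the JPY growth at 1.0243026.
(1.0243026 − 1)/T = 0.048605, i.e. 4.86%.

4.86%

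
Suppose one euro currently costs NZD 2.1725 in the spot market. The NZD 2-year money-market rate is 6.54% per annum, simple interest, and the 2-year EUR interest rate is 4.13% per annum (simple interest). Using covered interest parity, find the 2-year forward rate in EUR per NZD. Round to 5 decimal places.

0.44068

T = 2 years.
NZD accumulates by 1 + 0.0654×2 = 1.130800.
Growth of 1 EUR over T: 1 + 0.0413×2 = 1.082600.
So F = 2.1725 × 1.130800 / 1.082600 = 2.269225 (NZD/EUR).
Invert for EUR per NZD: 1 / 2.269225 = 0.44068.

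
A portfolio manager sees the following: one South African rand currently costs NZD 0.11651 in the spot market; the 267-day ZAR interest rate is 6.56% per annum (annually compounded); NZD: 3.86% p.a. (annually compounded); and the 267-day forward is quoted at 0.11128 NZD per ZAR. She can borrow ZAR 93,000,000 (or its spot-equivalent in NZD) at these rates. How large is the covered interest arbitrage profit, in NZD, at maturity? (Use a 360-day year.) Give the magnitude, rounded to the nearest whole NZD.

NZD 295,706

T = 267/360 years.
Invest the ZAR and cover forward: 93,000,000 × 1.0482520179 × 0.11128 = NZD 10,848,402.06.
Convert at spot and invest in NZD: 93,000,000 × 0.11651 × 1.0284878591 = NZD 11,144,108.20.
The quoted forward undervalues ZAR, so borrow ZAR, convert to NZD at spot, deposit the NZD at 3.86%, and buy ZAR forward at 0.11128 to cover the loan.
Profit = 11,144,108.20 − 10,848,402.06 = NZD 295,706.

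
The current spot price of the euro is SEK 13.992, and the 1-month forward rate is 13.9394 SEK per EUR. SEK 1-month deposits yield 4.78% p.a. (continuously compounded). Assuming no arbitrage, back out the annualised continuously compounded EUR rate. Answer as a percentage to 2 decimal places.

T = 1/12 years.
F/S = 13.9394/13.992 = 0.9962407 = (growth of SEK) / (growth of EUR).
The SEK side grows by e^(0.0478×1/12) = 1.0039913.
That pins the EUR growth at 1.0077798.
Take logs: ln 1.0077798 / (1/12) = 0.092996, so 9.30%.

9.30%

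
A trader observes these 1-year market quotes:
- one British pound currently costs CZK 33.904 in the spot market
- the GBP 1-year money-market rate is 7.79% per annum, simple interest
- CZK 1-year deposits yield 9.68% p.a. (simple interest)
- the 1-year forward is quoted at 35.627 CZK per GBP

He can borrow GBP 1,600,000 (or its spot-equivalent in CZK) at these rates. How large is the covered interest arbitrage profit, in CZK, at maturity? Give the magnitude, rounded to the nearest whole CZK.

CZK 1,946,298

T = 1 year.
Invest the GBP and cover forward: 1,600,000 × 1.077900 × 35.627 = CZK 61,443,749.28.
Convert at spot and invest in CZK: 1,600,000 × 33.904 × 1.096800 = CZK 59,497,451.52.
The quoted forward overvalues GBP, so borrow CZK, buy GBP at spot, deposit the GBP at 7.79%, and sell the proceeds forward at 35.627.
Profit = 61,443,749.28 − 59,497,451.52 = CZK 1,946,298.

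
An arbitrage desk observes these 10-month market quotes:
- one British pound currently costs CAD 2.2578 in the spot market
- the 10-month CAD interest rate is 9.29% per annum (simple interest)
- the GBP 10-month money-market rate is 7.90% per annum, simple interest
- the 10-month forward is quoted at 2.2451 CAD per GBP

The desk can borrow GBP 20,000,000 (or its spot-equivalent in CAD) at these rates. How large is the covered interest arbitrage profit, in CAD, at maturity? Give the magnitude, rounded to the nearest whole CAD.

CAD 793,779

T = 10/12 years.
Invest the GBP and cover forward: 20,000,000 × 1.0658333333 × 2.2451 = CAD 47,858,048.33.
Convert at spot and invest in CAD: 20,000,000 × 2.2578 × 1.0774166667 = CAD 48,651,827.00.
The quoted forward undervalues GBP, so borrow GBP, convert to CAD at spot, deposit the CAD at 9.29%, and buy GBP forward at 2.2451 to cover the loan.
Profit = 48,651,827.00 − 47,858,048.33 = CAD 793,779.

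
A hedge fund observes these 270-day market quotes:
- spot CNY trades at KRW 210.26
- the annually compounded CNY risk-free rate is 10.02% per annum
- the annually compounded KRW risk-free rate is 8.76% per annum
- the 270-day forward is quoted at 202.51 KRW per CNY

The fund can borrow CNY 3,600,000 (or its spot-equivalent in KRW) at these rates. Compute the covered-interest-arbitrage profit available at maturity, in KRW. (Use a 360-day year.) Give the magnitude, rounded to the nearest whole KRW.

KRW 22,977,113

T = 270/360 years.
Keep in CNY, deliver into the forward: 3,600,000·1.07424596343·202.51 = KRW 783,163,980.20.
Swap to KRW now, deposit: 3,600,000·210.26·1.06500561914 = KRW 806,141,093.33.
The quoted forward undervalues CNY, so borrow CNY, convert to KRW at spot, deposit the KRW at 8.76%, and buy CNY forward at 202.51 to cover the loan.
Profit = 806,141,093.33 − 783,163,980.20 = KRW 22,977,113.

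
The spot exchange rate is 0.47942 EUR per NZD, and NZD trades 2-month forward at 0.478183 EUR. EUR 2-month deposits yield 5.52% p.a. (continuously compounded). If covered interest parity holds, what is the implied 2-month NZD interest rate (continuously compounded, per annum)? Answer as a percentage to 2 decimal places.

7.07%

T = 2/12 years.
F/S = 0.478183/0.47942 = 0.9974198 = (growth of EUR) / (growth of NZD).
EUR growth factor: e^(0.0552×2/12) = 1.0092425.
Hence g_NZD = 1.0118533.
Take logs: ln 1.0118533 / (2/12) = 0.070702, so 7.07%.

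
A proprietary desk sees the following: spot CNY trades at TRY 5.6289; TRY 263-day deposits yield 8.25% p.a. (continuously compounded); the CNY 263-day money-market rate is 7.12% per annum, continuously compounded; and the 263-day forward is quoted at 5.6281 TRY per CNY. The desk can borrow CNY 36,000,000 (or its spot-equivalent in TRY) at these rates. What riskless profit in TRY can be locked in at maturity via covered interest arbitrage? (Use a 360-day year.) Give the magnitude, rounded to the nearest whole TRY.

T = 263/360 years.
Keep in CNY, deliver into the forward: 36,000,000·1.05339212849·5.6281 = TRY 213,429,464.58.
Swap to TRY now, deposit: 36,000,000·5.6289·1.06212416622 = TRY 215,229,265.89.
The quoted forward undervalues CNY, so borrow CNY, convert to TRY at spot, deposit the TRY at 8.25%, and buy CNY forward at 5.6281 to cover the loan.
Profit = 215,229,265.89 − 213,429,464.58 = TRY 1,799,801.

TRY 1,799,801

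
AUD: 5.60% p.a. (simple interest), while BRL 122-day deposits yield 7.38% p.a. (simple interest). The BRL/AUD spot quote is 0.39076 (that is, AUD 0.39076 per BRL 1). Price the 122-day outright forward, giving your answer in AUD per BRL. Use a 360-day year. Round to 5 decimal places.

0.38846

T = 122/360 years.
AUD accumulates by 1 + 0.0560×122/360 = 1.0189778.
Growth of 1 BRL over T: 1 + 0.0738×122/360 = 1.025010.
CIP: F = S · (grow AUD)/(grow BRL) = 0.39076 × 1.0189778/1.025010 = 0.3884604 AUD per BRL.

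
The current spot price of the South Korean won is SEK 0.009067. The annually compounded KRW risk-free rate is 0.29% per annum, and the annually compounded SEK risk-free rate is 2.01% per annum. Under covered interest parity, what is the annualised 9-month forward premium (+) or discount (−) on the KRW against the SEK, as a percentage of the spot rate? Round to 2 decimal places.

T = 9/12 years.
F = S · g_SEK/g_KRW = 0.009067 × 1.0150374/1.0021742 = 0.009183378.
(F − S)/S ÷ T = (0.009183378 − 0.009067)/0.009067/(9/12) = 0.017114 → 1.71%.

+1.71%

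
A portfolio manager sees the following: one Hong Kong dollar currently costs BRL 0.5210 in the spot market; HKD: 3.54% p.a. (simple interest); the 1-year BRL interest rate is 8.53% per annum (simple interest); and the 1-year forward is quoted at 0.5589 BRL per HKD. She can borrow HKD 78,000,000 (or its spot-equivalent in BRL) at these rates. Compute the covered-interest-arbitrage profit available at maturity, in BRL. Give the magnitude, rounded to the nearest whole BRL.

T = 1 year.
Invest the HKD and cover forward: 78,000,000 × 1.035400 × 0.5589 = BRL 45,137,434.68.
Convert at spot and invest in BRL: 78,000,000 × 0.5210 × 1.085300 = BRL 44,104,421.40.
The quoted forward overvalues HKD, so borrow BRL, buy HKD at spot, deposit the HKD at 3.54%, and sell the proceeds forward at 0.5589.
Profit = 45,137,434.68 − 44,104,421.40 = BRL 1,033,013.

BRL 1,033,013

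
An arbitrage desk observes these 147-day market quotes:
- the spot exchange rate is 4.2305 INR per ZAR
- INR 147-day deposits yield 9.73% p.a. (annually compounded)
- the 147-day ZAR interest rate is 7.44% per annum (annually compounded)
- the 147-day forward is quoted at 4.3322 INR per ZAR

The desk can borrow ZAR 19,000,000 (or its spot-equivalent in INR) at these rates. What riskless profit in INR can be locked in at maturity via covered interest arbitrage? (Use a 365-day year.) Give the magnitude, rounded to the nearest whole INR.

T = 147/365 years.
Invest the ZAR and cover forward: 19,000,000 × 1.0293232585 × 4.3322 = INR 84,725,450.19.
Convert at spot and invest in INR: 19,000,000 × 4.2305 × 1.0381034448 = INR 83,442,235.84.
The quoted forward overvalues ZAR, so borrow INR, buy ZAR at spot, deposit the ZAR at 7.44%, and sell the proceeds forward at 4.3322.
Profit = 84,725,450.19 − 83,442,235.84 = INR 1,283,214.

INR 1,283,214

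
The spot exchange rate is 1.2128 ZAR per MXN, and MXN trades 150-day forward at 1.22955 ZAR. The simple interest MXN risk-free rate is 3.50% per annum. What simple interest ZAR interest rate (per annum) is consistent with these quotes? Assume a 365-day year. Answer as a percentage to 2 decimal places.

T = 150/365 years.
F/S = 1.22955/1.2128 = 1.0138110 = (growth of ZAR) / (growth of MXN).
MXN growth factor: 1 + 0.0350×150/365 = 1.0143836.
That pins the ZAR growth at 1.0283933.
r = (1.0283933 − 1)/(150/365) = 0.069090 → 6.91%.

6.91%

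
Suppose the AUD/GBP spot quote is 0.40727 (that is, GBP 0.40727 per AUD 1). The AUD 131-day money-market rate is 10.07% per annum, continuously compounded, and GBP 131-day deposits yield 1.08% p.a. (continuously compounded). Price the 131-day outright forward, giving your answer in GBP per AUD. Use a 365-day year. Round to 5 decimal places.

T = 131/365 years.
GBP growth factor: e^(0.0108×131/365) = 1.0038837.
Growth of 1 AUD over T: e^(0.1007×131/365) = 1.0368027.
Forward (GBP per AUD) = 0.40727 × 1.0038837 / 1.0368027 = 0.3943390.

0.39434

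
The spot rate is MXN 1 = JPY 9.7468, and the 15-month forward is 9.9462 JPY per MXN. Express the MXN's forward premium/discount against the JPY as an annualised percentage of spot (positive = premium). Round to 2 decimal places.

+1.64%

T = 15/12 years.
Period premium: (9.9462 − 9.7468)/9.7468 = 0.0204580.
×(1/T) gives 1.64% p.a.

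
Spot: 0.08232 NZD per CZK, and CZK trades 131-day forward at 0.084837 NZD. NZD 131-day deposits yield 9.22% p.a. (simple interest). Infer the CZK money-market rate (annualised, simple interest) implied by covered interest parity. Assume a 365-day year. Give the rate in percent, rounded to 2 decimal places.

0.68%

T = 131/365 years.
F/S = 0.084837/0.08232 = 1.0305758 = (growth of NZD) / (growth of CZK).
The NZD side grows by 1 + 0.0922×131/365 = 1.033091.
That pins the CZK growth at 1.0024406.
r = (1.0024406 − 1)/(131/365) = 0.006800 → 0.68%.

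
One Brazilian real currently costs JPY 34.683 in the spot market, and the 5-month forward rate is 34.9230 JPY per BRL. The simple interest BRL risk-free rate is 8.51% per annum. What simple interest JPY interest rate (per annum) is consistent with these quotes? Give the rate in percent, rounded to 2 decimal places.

T = 5/12 years.
F/S = 34.923/34.683 = 1.0069198 = (growth of JPY) / (growth of BRL).
BRL growth factor: 1 + 0.0851×5/12 = 1.0354583.
So the JPY growth factor = 1.0426235.
(1.0426235 − 1)/T = 0.102296, i.e. 10.23%.

10.23%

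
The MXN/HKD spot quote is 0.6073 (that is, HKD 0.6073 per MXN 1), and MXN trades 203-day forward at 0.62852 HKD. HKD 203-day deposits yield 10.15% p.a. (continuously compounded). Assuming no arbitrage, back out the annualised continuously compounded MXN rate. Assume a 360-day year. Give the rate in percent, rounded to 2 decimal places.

4.06%

T = 203/360 years.
F/S = 0.62852/0.6073 = 1.0349415 = (growth of HKD) / (growth of MXN).
The HKD side grows by e^(0.1015×203/360) = 1.0589043.
Hence g_MXN = 1.0231538.
Take logs: ln 1.0231538 / (203/360) = 0.040593, so 4.06%.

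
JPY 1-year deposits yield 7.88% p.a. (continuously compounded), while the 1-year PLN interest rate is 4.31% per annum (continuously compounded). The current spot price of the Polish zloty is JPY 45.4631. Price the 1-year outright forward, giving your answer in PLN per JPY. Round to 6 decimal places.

T = 1 year.
JPY growth factor: e^(0.0788×1) = 1.0819879.
PLN growth factor: e^(0.0431×1) = 1.0440423.
CIP: F = S · (grow JPY)/(grow PLN) = 45.4631 × 1.0819879/1.0440423 = 47.11545 JPY per PLN.
Quoted the other way: 1/47.11545 = 0.021224 PLN per JPY.

0.021224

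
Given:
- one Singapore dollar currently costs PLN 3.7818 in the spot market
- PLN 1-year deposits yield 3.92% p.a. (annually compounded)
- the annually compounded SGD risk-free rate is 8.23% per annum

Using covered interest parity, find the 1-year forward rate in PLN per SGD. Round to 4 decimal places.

T = 1 year.
Growth of 1 PLN over T: (1 + 0.0392)^1 = 1.039200.
SGD growth factor: (1 + 0.0823)^1 = 1.082300.
So F = 3.7818 × 1.039200 / 1.082300 = 3.631199 (PLN/SGD).

3.6312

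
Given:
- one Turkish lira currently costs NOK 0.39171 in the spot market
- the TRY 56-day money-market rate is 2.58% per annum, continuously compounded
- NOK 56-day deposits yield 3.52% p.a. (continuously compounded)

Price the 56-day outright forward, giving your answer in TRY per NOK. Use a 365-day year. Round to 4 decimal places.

T = 56/365 years.
NOK growth factor: e^(0.0352×56/365) = 1.0054152.
TRY accumulates by e^(0.0258×56/365) = 1.0039662.
So F = 0.39171 × 1.0054152 / 1.0039662 = 0.3922753 (NOK/TRY).
Invert for TRY per NOK: 1 / 0.3922753 = 2.5492.

2.5492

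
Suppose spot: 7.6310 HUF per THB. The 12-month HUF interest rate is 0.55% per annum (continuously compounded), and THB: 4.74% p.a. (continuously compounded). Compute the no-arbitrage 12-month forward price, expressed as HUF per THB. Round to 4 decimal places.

T = 1 year.
HUF growth factor: e^(0.0055×1) = 1.0055152.
THB growth factor: e^(0.0474×1) = 1.0485413.
So F = 7.631 × 1.0055152 / 1.0485413 = 7.317868 (HUF/THB).

7.3179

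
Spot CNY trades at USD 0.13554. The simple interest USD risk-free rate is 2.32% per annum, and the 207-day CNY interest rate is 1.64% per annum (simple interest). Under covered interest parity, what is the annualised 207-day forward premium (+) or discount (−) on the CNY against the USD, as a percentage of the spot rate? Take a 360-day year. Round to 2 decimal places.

T = 207/360 years.
No-arbitrage forward: 0.13554 × 1.013340 / 1.009430 = 0.13606501 USD/CNY.
Annualised premium = (F − S)/S × (1/T) = (0.13606501 − 0.13554)/0.13554 ÷ (207/360) = 0.67%.

+0.67%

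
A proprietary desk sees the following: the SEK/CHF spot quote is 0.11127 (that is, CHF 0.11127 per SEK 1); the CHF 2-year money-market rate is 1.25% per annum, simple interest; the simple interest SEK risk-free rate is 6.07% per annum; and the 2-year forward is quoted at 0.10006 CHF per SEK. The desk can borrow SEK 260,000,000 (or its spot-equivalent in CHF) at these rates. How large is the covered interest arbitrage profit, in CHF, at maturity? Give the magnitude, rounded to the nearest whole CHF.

CHF 479,561

T = 2 years.
Route A — deposit SEK, sell forward: 260,000,000 × 1.121400 × 0.10006 = CHF 29,173,893.84.
Route B — convert at spot, deposit CHF: 260,000,000 × 0.11127 × 1.025000 = CHF 29,653,455.00.
The quoted forward undervalues SEK, so borrow SEK, convert to CHF at spot, deposit the CHF at 1.25%, and buy SEK forward at 0.10006 to cover the loan.
Profit = 29,653,455.00 − 29,173,893.84 = CHF 479,561.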